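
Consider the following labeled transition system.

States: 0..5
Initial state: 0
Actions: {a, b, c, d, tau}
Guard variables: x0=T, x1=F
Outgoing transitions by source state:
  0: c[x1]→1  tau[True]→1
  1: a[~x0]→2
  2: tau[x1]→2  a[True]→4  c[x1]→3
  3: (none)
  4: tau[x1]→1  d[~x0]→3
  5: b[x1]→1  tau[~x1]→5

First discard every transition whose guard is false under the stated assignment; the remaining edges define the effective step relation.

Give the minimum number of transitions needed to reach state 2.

Answer: UNREACHABLE

Working:
Layered search for 2:
  depth 0: {0}
  depth 1: {1}
2 never appears.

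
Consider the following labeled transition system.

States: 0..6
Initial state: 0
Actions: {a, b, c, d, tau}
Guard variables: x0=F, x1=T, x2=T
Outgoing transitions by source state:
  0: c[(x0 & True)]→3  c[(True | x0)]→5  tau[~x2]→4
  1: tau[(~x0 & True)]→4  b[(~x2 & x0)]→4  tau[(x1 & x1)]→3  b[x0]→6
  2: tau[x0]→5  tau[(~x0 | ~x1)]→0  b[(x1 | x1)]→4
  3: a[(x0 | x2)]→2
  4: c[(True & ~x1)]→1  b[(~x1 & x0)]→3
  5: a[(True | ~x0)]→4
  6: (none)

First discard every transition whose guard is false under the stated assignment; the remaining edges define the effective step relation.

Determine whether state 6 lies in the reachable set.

7 transition(s) survive guard evaluation.
Layer 0: {0}
Layer 1: {5}  total {0,5}
Layer 2: {4}  total {0,4,5}
R = {0,4,5}

Answer: UNREACHABLE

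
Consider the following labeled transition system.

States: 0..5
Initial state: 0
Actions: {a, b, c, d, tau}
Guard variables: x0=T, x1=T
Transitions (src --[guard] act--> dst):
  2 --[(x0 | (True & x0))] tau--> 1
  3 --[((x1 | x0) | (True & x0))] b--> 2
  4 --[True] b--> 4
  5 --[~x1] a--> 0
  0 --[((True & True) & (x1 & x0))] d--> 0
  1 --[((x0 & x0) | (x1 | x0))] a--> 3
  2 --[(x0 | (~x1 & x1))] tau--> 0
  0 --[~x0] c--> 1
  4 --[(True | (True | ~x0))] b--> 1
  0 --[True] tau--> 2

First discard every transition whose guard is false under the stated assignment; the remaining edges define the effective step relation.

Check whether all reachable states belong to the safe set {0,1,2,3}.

Safe = {0,1,2,3}
Reach set: {0,1,2,3}
  0: ok
  1: ok
  2: ok
  3: ok

Answer: INVARIANT HOLDS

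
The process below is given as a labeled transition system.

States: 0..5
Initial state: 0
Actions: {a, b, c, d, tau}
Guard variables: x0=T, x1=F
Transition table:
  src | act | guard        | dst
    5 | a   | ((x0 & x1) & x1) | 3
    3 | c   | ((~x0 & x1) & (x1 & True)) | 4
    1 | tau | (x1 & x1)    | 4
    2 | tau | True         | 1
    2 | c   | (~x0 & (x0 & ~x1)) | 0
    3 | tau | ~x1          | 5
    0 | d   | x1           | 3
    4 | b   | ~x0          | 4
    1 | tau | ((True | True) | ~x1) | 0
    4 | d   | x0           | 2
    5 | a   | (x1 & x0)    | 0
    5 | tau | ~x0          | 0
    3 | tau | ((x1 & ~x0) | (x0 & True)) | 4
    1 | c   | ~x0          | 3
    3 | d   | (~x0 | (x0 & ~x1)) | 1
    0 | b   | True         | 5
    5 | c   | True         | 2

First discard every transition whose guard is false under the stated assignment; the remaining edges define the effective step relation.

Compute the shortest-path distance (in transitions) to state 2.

Answer: 2

Working:
BFS to 2:
  depth 0: {0}
  depth 1: {5}
  depth 2: {2}
first hit 2 at d=2 via b·c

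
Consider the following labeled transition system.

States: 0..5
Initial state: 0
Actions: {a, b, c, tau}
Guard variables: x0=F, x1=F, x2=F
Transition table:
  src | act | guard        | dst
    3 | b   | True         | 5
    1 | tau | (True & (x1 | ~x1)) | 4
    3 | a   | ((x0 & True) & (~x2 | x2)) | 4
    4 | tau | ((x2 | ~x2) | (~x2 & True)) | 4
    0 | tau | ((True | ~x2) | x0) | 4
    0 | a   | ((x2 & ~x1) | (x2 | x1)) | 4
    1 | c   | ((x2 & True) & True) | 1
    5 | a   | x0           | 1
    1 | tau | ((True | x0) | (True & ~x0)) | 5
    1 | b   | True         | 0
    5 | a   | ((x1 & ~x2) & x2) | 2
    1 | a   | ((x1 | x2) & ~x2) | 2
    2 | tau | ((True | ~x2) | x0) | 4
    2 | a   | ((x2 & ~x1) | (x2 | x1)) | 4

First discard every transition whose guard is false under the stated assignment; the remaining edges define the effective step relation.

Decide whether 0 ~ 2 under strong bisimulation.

Refine partition for ~:
  π0 = {{0,1,2,3,4,5}}
  π1 = {{0,2,4},{1},{3},{5}}
Fixed point at round 2; 4 class(es).
[0]={0,2,4}  [2]={0,2,4}

Answer: BISIMILAR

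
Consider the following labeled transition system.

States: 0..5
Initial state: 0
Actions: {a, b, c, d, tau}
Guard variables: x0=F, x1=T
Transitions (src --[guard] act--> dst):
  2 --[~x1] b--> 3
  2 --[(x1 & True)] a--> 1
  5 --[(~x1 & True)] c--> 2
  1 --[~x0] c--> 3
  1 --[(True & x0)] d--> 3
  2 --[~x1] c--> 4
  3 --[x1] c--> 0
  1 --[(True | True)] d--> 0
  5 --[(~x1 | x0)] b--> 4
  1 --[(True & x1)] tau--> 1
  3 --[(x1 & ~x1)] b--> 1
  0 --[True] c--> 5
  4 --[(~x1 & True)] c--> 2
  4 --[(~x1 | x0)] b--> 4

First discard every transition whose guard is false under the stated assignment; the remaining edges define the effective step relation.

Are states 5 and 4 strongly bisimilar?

Bisimulation quotient by refinement:
  round 0: {{0,1,2,3,4,5}}
  round 1: {{0,3},{1},{2},{4,5}}
  round 2: {{0},{1},{2},{3},{4,5}}
stable after 3 split(s): 5 block(s)
class of 5: {4,5}; class of 4: {4,5}

Answer: BISIMILAR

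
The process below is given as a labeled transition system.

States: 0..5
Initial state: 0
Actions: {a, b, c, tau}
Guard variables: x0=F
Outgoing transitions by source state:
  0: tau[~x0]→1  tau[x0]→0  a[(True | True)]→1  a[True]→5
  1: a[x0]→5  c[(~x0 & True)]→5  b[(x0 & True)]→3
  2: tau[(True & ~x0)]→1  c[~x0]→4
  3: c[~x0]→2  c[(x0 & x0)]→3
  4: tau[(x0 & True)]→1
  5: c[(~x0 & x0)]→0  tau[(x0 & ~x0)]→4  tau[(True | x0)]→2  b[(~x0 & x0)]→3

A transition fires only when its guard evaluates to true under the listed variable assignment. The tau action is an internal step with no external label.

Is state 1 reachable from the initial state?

8 transition(s) survive guard evaluation.
L0 = {0}
L1 = {1,5}  now seen {0,1,5}
L2 = {2}  now seen {0,1,2,5}
L3 = {4}  now seen {0,1,2,4,5}
Reach set: {0,1,2,4,5}
witness 1: tau

Answer: REACHABLE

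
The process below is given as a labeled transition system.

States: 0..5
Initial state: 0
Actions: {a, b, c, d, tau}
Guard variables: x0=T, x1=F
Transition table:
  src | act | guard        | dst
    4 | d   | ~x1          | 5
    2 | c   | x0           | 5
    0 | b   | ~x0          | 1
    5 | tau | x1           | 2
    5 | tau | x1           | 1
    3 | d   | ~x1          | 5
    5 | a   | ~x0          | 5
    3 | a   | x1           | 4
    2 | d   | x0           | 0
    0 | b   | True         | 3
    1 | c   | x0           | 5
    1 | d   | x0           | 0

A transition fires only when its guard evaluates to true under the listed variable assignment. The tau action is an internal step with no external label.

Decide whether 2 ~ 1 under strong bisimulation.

Answer: BISIMILAR

Analysis:
Refine partition for ~:
  π0 = {{0,1,2,3,4,5}}
  π1 = {{0},{1,2},{3,4},{5}}
4 equivalence class(es) (converged in 2)
2∈{1,2}, 1∈{1,2}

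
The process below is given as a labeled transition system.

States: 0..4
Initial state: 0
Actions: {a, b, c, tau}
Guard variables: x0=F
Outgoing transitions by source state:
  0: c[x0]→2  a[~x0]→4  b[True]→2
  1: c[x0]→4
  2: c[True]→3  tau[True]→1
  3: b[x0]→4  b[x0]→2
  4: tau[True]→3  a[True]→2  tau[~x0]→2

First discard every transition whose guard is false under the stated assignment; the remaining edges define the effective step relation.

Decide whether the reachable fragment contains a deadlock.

Answer: DEADLOCK at state 1

Analysis:
R = {0,1,2,3,4}
  0: a→4  b→2  [2 out]
  1: ∅  [STUCK]
  2: c→3  tau→1  [2 out]
  3: ∅  [STUCK]
  4: a→2  tau→2  tau→3  [3 out]
trace reaching 1: b·tau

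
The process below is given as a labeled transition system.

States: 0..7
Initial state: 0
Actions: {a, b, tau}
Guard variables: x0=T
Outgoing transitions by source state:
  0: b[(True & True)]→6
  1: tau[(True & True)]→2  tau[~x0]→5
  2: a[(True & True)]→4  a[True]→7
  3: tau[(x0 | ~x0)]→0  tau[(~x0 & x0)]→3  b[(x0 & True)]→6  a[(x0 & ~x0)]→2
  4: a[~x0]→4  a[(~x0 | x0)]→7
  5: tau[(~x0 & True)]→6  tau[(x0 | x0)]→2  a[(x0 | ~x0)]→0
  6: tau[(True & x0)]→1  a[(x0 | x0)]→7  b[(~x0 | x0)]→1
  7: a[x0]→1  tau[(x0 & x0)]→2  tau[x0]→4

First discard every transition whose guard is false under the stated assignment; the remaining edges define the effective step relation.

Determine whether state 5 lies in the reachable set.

Answer: UNREACHABLE

Trace:
After dropping false guards: 15 live edges.
depth 0: {0}
depth 1: {6}  now seen {0,6}
depth 2: {1,7}  now seen {0,1,6,7}
depth 3: {2,4}  now seen {0,1,2,4,6,7}
Reach set: {0,1,2,4,6,7}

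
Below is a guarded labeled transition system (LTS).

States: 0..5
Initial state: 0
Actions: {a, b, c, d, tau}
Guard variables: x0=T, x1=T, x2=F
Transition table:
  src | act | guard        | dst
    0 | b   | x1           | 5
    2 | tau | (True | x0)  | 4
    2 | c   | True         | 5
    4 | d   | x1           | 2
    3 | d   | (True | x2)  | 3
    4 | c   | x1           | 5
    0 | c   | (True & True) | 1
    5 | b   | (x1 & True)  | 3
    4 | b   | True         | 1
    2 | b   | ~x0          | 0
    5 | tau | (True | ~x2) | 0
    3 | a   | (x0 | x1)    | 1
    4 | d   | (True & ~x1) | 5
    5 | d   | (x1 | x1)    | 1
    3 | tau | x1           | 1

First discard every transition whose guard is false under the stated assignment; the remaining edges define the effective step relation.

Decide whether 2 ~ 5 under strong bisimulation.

Answer: NOT BISIMILAR

Analysis:
Refine partition for ~:
  round 0: {{0,1,2,3,4,5}}
  round 1: {{0},{1},{2},{3},{4},{5}}
6 equivalence class(es) (converged in 2)
class of 2: {2}; class of 5: {5}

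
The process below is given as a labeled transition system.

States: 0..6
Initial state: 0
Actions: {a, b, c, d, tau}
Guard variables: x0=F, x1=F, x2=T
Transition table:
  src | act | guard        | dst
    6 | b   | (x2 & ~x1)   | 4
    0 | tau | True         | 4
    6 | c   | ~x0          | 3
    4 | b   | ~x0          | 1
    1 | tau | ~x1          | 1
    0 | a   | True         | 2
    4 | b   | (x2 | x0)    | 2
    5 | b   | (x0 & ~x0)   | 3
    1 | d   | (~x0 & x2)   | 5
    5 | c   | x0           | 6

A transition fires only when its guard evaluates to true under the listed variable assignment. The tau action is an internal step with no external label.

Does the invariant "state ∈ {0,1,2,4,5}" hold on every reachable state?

Inv-set: {0,1,2,4,5}
R = {0,1,2,4,5}
  0: ok
  1: ok
  2: ok
  4: ok
  5: ok

Answer: INVARIANT HOLDS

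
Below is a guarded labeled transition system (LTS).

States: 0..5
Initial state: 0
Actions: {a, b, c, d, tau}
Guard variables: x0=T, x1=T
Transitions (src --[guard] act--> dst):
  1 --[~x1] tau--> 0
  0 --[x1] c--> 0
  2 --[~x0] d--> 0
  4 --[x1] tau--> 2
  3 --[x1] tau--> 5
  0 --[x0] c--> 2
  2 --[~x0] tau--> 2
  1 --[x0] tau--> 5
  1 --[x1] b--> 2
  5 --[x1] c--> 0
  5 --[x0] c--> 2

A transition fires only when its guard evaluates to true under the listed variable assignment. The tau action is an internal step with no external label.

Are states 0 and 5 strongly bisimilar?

Bisimulation quotient by refinement:
  P[0] = {{0,1,2,3,4,5}}
  P[1] = {{0,5},{1},{2},{3,4}}
  P[2] = {{0,5},{1},{2},{3},{4}}
5 equivalence class(es) (converged in 3)
[0]={0,5}  [5]={0,5}

Answer: BISIMILAR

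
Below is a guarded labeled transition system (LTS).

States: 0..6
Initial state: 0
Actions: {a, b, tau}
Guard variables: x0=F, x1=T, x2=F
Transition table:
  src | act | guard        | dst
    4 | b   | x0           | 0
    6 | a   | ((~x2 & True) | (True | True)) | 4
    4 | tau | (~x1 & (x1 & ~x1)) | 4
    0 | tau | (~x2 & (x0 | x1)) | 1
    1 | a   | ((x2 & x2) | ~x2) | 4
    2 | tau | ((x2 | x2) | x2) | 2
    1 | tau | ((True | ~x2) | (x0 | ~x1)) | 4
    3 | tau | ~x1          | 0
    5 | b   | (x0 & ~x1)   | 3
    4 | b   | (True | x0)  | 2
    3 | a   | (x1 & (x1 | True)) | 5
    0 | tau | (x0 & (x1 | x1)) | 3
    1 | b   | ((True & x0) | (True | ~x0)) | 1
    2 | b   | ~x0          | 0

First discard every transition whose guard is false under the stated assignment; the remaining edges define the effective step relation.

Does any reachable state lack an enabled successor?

Answer: DEADLOCK-FREE

Trace:
R = {0,1,2,4}
  0: tau→1  [deg 1]
  1: a→4  b→1  tau→4  [deg 3]
  2: b→0  [deg 1]
  4: b→2  [deg 1]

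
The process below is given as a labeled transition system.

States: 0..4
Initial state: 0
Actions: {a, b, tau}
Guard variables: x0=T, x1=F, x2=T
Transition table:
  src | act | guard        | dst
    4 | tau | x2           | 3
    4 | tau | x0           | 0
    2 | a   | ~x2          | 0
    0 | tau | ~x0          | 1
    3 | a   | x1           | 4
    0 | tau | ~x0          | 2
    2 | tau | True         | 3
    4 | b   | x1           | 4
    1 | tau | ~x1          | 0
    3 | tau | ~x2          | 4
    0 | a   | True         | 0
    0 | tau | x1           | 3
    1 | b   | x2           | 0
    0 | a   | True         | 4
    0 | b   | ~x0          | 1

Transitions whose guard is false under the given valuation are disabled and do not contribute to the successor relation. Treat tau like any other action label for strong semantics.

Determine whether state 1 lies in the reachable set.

Answer: UNREACHABLE

Trace:
After dropping false guards: 7 live edges.
Layer 0: {0}
Layer 1: {4}  now seen {0,4}
Layer 2: {3}  now seen {0,3,4}
Reachable = {0,3,4}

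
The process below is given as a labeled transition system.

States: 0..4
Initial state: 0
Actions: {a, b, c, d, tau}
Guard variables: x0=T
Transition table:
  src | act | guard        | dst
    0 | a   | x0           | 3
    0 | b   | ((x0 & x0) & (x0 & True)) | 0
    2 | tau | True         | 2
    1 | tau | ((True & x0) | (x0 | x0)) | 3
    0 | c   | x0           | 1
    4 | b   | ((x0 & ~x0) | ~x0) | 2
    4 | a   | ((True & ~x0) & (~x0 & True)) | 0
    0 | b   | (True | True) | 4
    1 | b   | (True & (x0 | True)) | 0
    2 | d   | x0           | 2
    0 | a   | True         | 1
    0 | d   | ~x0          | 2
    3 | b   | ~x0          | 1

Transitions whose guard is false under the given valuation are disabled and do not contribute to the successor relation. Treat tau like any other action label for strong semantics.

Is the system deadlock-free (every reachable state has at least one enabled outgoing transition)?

R = {0,1,3,4}
  0: a→1  a→3  b→0  b→4  c→1  [5 out]
  1: b→0  tau→3  [2 out]
  3: ∅  [no exit]
  4: ∅  [no exit]
Path to 3: a

Answer: DEADLOCK at state 3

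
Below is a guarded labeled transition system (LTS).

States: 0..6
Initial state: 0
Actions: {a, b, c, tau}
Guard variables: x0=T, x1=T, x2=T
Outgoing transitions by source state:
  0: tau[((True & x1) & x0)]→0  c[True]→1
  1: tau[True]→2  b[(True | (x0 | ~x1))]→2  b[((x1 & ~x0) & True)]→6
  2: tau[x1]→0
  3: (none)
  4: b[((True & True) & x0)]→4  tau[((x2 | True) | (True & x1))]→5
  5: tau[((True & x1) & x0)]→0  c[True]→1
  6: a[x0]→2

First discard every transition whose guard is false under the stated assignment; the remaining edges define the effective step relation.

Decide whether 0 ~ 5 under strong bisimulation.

Answer: BISIMILAR

Working:
Bisimulation quotient by refinement:
  π0 = {{0,1,2,3,4,5,6}}
  π1 = {{0,5},{1,4},{2},{3},{6}}
  π2 = {{0,5},{1},{2},{3},{4},{6}}
stable after 3 split(s): 6 block(s)
[0]={0,5}  [5]={0,5}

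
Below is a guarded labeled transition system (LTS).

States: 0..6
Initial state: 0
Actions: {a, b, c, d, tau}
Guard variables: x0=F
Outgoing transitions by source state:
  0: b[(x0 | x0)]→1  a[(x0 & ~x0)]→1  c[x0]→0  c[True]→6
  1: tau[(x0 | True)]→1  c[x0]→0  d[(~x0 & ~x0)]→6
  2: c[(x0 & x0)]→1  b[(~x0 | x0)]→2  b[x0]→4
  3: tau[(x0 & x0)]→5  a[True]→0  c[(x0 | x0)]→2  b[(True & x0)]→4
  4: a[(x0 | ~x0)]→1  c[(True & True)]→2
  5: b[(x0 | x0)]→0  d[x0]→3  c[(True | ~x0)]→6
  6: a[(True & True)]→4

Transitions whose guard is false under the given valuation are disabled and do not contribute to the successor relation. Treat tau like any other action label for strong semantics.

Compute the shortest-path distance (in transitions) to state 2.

BFS to 2:
  Layer 0: {0}
  Layer 1: {6}
  Layer 2: {4}
  Layer 3: {1,2}
depth(2)=3, e.g. c·a·c

Answer: 3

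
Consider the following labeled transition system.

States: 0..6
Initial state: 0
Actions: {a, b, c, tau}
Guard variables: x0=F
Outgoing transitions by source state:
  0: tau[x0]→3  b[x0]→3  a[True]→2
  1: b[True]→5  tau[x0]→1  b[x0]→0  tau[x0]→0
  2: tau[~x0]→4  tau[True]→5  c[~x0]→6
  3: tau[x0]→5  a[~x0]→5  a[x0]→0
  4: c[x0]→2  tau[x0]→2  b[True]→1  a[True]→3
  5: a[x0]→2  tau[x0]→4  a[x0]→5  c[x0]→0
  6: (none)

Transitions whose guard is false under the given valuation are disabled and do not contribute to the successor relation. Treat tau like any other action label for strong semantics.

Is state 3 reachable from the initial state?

Answer: REACHABLE

Trace:
Guard filter leaves 8 enabled edge(s).
Layer 0: {0}
Layer 1: {2}  now seen {0,2}
Layer 2: {4,5,6}  now seen {0,2,4,5,6}
Layer 3: {1,3}  now seen {0,1,2,3,4,5,6}
R = {0,1,2,3,4,5,6}
Path to 3: a·tau·a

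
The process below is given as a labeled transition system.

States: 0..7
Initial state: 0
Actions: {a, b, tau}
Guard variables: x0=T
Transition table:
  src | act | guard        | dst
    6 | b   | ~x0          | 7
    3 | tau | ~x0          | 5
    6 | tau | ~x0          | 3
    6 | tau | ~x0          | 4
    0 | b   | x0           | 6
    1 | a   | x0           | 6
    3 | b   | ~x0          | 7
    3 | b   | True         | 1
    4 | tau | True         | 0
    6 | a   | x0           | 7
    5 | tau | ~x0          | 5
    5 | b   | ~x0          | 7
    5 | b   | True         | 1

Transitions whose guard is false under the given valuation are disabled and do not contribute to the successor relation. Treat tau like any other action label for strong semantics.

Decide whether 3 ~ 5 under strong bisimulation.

Answer: BISIMILAR

Trace:
Refine partition for ~:
  π0 = {{0,1,2,3,4,5,6,7}}
  π1 = {{0,3,5},{1,6},{2,7},{4}}
  π2 = {{0,3,5},{1},{2,7},{4},{6}}
  π3 = {{0},{1},{2,7},{3,5},{4},{6}}
stable after 4 split(s): 6 block(s)
3∈{3,5}, 5∈{3,5}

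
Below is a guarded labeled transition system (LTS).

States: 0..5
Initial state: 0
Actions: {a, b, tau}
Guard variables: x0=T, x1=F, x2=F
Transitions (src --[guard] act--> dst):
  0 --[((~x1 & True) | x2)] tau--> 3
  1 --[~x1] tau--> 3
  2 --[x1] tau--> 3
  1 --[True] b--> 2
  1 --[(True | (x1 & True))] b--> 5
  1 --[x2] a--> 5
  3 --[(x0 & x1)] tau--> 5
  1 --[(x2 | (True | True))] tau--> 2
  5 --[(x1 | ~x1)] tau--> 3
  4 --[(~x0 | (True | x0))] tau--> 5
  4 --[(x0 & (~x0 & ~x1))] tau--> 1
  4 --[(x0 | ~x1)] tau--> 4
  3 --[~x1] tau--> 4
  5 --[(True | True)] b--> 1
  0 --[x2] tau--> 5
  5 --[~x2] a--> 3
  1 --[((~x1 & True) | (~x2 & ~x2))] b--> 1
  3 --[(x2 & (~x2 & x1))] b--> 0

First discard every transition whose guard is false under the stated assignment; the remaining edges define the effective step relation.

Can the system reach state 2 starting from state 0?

Answer: REACHABLE

Trace:
After dropping false guards: 12 live edges.
L0 = {0}
L1 = {3}  cumulative {0,3}
L2 = {4}  cumulative {0,3,4}
L3 = {5}  cumulative {0,3,4,5}
L4 = {1}  cumulative {0,1,3,4,5}
L5 = {2}  cumulative {0,1,2,3,4,5}
Reach set: {0,1,2,3,4,5}
Path to 2: tau·tau·tau·b·tau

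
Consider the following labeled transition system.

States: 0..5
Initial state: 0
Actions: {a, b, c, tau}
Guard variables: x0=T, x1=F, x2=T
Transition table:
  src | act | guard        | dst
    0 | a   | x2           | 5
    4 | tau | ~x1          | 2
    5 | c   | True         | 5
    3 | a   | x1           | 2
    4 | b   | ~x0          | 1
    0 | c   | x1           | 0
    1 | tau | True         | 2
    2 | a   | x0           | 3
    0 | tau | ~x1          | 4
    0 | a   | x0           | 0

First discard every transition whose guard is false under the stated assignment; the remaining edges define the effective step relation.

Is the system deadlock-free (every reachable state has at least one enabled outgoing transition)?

Reachable = {0,2,3,4,5}
  0: a→0  a→5  tau→4  [3 exit(s)]
  2: a→3  [1 exit(s)]
  3: ∅  [deadlock]
  4: tau→2  [1 exit(s)]
  5: c→5  [1 exit(s)]
Path to 3: tau·tau·a

Answer: DEADLOCK at state 3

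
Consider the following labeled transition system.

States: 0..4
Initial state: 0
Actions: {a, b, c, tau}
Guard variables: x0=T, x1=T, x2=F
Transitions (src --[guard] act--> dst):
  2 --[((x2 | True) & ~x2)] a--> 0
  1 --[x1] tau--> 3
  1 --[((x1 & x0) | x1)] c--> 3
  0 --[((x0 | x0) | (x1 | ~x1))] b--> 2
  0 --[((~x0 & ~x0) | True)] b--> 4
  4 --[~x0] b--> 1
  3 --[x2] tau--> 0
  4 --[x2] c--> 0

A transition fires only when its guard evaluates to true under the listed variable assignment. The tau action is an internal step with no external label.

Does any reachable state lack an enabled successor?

Reachable = {0,2,4}
  0: b→2  b→4  [deg 2]
  2: a→0  [deg 1]
  4: ∅  [no exit]
witness 4: b

Answer: DEADLOCK at state 4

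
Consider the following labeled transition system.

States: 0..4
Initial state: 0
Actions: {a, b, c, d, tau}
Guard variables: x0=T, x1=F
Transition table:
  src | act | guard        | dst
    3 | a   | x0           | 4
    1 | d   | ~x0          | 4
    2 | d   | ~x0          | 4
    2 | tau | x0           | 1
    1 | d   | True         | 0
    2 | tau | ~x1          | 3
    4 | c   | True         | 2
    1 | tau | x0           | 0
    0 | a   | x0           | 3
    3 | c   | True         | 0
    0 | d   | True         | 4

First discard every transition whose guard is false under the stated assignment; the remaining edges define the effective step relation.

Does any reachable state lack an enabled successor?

Reachable = {0,1,2,3,4}
  0: a→3  d→4  [2 out]
  1: d→0  tau→0  [2 out]
  2: tau→1  tau→3  [2 out]
  3: a→4  c→0  [2 out]
  4: c→2  [1 out]

Answer: DEADLOCK-FREE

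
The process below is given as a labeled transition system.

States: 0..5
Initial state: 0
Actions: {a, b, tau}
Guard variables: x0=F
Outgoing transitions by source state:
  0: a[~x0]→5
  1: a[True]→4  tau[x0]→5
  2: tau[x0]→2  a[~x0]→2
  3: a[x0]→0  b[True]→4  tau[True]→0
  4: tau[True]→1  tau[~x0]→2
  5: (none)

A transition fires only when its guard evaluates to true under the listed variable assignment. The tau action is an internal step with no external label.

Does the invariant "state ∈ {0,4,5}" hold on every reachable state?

Safe = {0,4,5}
Reachable = {0,5}
  0: safe
  5: safe

Answer: INVARIANT HOLDS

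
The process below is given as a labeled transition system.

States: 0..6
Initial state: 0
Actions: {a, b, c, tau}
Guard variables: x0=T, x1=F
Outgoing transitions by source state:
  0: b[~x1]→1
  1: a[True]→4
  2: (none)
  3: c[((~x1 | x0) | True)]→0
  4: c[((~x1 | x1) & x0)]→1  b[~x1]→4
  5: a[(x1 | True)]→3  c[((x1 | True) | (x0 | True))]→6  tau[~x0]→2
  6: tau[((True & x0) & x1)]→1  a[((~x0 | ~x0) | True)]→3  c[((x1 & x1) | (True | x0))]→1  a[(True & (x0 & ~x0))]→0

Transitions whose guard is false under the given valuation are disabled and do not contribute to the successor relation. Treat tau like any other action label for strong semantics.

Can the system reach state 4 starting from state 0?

Answer: REACHABLE

Trace:
9 transition(s) survive guard evaluation.
depth 0: {0}
depth 1: {1}  cumulative {0,1}
depth 2: {4}  cumulative {0,1,4}
R = {0,1,4}
witness 4: b·a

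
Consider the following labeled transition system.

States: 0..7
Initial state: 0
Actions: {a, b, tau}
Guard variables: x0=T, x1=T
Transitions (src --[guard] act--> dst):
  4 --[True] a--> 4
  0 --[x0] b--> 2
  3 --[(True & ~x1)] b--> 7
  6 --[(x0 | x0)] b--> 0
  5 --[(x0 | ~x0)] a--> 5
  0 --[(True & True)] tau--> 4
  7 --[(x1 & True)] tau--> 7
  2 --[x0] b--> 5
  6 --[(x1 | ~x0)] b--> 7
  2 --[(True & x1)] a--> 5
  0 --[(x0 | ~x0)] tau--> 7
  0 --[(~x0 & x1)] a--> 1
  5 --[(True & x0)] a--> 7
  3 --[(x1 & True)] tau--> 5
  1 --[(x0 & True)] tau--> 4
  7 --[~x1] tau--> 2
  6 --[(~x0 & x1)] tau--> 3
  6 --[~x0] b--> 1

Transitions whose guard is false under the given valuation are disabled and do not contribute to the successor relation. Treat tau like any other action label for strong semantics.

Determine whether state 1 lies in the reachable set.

After dropping false guards: 13 live edges.
L0 = {0}
L1 = {2,4,7}  now seen {0,2,4,7}
L2 = {5}  now seen {0,2,4,5,7}
Reachable = {0,2,4,5,7}

Answer: UNREACHABLE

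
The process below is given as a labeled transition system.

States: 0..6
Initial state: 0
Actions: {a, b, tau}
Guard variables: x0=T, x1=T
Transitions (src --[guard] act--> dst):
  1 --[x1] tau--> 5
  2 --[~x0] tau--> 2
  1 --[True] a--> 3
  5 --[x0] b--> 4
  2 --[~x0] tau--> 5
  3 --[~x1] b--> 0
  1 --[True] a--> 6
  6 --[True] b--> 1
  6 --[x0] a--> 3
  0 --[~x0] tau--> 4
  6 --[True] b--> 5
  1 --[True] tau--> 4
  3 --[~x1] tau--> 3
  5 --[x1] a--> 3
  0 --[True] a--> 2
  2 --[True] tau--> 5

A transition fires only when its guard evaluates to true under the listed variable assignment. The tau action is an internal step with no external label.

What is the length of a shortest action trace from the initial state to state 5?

Answer: 2

Working:
BFS to 5:
  depth 0: {0}
  depth 1: {2}
  depth 2: {5}
5 enters at depth 2; path a·tau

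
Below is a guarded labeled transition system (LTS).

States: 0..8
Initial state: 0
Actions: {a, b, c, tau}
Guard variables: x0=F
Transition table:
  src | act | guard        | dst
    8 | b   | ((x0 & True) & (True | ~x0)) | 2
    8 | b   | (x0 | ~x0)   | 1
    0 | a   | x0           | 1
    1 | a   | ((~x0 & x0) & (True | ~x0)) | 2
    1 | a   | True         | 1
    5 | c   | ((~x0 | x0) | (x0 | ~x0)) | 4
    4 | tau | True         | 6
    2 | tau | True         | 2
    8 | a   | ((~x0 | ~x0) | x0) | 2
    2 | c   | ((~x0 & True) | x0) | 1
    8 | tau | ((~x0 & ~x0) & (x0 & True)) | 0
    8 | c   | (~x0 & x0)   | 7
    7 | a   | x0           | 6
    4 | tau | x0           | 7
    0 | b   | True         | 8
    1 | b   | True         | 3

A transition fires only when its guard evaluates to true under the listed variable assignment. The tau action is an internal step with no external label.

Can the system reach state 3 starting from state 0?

9 transition(s) survive guard evaluation.
L0 = {0}
L1 = {8}  now seen {0,8}
L2 = {1,2}  now seen {0,1,2,8}
L3 = {3}  now seen {0,1,2,3,8}
Reach set: {0,1,2,3,8}
Path to 3: b·b·b

Answer: REACHABLE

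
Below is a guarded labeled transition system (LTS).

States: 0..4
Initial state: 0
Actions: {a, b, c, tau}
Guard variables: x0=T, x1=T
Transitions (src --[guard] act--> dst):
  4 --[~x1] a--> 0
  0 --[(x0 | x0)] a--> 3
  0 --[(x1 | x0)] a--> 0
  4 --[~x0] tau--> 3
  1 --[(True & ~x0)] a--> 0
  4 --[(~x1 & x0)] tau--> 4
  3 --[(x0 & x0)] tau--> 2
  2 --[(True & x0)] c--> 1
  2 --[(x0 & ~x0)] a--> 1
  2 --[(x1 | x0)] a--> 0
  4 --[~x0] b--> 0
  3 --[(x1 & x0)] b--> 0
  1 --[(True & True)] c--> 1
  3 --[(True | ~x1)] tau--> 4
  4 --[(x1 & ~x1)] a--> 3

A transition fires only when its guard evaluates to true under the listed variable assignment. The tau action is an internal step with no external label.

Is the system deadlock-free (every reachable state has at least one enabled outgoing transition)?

Answer: DEADLOCK at state 4

Analysis:
Reachable = {0,1,2,3,4}
  0: a→0  a→3  [2 out]
  1: c→1  [1 out]
  2: a→0  c→1  [2 out]
  3: b→0  tau→2  tau→4  [3 out]
  4: ∅  [no exit]
witness 4: a·tau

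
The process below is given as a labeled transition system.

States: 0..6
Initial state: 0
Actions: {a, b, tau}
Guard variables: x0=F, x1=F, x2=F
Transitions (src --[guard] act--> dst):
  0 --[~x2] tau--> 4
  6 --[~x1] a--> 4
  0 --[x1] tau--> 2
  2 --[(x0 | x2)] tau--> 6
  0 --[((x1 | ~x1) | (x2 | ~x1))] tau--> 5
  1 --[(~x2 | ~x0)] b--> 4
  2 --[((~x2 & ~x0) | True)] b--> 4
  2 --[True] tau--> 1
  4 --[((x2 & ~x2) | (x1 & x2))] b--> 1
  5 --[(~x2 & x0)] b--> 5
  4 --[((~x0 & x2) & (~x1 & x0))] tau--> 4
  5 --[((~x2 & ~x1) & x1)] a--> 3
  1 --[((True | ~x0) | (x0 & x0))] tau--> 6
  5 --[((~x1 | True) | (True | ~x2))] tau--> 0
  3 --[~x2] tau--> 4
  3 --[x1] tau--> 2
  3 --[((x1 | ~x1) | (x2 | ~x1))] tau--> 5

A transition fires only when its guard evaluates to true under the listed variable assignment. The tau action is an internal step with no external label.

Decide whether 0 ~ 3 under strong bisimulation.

Answer: BISIMILAR

Trace:
Refine partition for ~:
  π0 = {{0,1,2,3,4,5,6}}
  π1 = {{0,3,5},{1,2},{4},{6}}
  π2 = {{0,3},{1},{2},{4},{5},{6}}
6 equivalence class(es) (converged in 3)
0∈{0,3}, 3∈{0,3}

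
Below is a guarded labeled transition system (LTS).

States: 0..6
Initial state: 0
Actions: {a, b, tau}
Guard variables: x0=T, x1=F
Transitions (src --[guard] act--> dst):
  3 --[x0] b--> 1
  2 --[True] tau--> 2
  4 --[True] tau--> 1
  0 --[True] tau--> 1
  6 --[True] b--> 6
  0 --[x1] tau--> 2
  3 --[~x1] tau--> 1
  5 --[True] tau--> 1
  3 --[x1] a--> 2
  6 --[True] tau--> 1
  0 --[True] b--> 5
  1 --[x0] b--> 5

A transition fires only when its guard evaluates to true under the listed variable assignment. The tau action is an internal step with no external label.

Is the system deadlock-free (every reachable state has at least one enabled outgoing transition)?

R = {0,1,5}
  0: b→5  tau→1  [2 out]
  1: b→5  [1 out]
  5: tau→1  [1 out]

Answer: DEADLOCK-FREE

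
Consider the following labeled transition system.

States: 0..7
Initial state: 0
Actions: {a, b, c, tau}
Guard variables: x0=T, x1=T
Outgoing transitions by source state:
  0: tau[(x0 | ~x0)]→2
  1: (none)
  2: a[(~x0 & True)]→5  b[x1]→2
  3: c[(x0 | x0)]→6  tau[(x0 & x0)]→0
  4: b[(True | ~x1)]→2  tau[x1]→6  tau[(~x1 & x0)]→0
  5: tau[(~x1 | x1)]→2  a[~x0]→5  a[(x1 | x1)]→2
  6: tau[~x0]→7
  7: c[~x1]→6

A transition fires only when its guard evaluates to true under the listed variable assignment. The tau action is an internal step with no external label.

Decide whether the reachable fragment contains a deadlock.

Answer: DEADLOCK-FREE

Working:
Reach set: {0,2}
  0: tau→2  [deg 1]
  2: b→2  [deg 1]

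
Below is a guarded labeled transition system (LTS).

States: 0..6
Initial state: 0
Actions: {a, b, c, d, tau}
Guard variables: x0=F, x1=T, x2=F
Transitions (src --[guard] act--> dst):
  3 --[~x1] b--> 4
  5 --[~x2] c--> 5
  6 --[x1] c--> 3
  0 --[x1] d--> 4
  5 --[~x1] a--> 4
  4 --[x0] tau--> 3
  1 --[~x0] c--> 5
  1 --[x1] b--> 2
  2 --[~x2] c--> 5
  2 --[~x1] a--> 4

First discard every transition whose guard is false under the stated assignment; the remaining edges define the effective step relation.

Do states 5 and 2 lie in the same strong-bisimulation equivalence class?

Answer: BISIMILAR

Trace:
Compute ~ classes (split until stable):
  round 0: {{0,1,2,3,4,5,6}}
  round 1: {{0},{1},{2,5,6},{3,4}}
  round 2: {{0},{1},{2,5},{3,4},{6}}
Fixed point at round 3; 5 class(es).
[5]={2,5}  [2]={2,5}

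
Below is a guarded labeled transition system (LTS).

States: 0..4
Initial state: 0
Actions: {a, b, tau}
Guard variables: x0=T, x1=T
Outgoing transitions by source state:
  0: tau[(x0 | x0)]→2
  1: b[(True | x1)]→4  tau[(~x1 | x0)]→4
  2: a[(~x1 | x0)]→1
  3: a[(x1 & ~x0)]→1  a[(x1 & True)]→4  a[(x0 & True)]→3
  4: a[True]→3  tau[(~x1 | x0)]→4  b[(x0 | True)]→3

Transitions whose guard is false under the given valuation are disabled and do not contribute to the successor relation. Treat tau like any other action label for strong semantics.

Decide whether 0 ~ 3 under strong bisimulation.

Answer: NOT BISIMILAR

Trace:
Bisimulation quotient by refinement:
  π0 = {{0,1,2,3,4}}
  π1 = {{0},{1},{2,3},{4}}
  π2 = {{0},{1},{2},{3},{4}}
Fixed point at round 3; 5 class(es).
class of 0: {0}; class of 3: {3}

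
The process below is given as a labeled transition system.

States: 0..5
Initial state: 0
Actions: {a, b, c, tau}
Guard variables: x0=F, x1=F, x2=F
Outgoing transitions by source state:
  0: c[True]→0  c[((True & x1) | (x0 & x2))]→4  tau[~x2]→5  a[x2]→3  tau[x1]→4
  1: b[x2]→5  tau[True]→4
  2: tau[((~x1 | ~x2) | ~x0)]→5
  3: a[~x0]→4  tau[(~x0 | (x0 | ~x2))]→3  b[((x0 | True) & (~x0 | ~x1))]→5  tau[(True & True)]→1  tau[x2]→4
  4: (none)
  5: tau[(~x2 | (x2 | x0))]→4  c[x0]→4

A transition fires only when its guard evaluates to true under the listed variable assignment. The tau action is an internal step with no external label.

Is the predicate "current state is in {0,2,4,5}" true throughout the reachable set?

Allowed set {0,2,4,5}
Reachable = {0,4,5}
  0: ok
  4: ok
  5: ok

Answer: INVARIANT HOLDS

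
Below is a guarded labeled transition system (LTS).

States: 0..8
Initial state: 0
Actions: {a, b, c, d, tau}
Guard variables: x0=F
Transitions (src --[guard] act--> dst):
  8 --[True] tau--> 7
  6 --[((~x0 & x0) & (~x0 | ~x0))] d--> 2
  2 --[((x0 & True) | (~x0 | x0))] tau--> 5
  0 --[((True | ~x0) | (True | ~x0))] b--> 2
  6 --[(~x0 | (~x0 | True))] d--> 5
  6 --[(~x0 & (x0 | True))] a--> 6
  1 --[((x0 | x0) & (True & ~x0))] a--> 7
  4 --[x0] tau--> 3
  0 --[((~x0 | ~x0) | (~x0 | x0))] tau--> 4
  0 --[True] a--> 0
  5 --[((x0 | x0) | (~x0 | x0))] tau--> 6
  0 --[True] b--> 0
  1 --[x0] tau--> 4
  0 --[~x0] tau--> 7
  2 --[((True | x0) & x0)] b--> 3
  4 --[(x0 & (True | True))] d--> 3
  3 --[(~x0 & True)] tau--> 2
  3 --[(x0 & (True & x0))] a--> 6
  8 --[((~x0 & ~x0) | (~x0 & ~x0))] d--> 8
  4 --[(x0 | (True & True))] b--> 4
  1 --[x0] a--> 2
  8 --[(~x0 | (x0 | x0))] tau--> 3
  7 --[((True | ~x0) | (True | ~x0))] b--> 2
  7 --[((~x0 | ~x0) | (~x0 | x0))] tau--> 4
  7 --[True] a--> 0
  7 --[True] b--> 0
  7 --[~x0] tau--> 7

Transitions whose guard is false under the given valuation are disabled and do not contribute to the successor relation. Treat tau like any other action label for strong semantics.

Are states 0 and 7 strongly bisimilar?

Answer: BISIMILAR

Analysis:
Bisimulation quotient by refinement:
  P[0] = {{0,1,2,3,4,5,6,7,8}}
  P[1] = {{0,7},{1},{2,3,5},{4},{6},{8}}
  P[2] = {{0,7},{1},{2,3},{4},{5},{6},{8}}
  P[3] = {{0,7},{1},{2},{3},{4},{5},{6},{8}}
Fixed point at round 4; 8 class(es).
class of 0: {0,7}; class of 7: {0,7}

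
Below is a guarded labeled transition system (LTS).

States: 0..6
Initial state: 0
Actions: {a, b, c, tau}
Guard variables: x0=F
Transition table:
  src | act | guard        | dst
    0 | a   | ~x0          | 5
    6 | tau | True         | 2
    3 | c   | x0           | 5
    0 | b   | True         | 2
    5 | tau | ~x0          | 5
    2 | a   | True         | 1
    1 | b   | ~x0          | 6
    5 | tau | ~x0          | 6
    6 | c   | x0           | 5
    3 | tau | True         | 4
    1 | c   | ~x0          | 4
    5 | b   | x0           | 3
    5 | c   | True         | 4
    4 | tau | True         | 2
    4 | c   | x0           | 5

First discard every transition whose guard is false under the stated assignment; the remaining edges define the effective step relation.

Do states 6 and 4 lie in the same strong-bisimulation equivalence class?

Bisimulation quotient by refinement:
  P[0] = {{0,1,2,3,4,5,6}}
  P[1] = {{0},{1},{2},{3,4,6},{5}}
  P[2] = {{0},{1},{2},{3},{4,6},{5}}
Fixed point at round 3; 6 class(es).
6∈{4,6}, 4∈{4,6}

Answer: BISIMILAR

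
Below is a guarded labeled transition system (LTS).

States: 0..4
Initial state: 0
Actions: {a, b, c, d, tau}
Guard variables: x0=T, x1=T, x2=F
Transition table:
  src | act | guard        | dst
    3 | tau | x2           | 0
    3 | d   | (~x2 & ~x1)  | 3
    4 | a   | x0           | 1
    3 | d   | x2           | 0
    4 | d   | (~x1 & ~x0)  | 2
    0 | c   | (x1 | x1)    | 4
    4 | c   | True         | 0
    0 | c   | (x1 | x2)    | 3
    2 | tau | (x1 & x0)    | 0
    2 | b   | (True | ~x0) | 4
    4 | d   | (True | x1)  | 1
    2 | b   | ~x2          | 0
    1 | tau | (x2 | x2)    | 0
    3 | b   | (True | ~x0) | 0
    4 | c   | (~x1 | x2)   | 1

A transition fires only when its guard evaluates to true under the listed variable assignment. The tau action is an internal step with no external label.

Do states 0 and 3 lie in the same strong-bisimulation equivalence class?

Answer: NOT BISIMILAR

Analysis:
Bisimulation quotient by refinement:
  π0 = {{0,1,2,3,4}}
  π1 = {{0},{1},{2},{3},{4}}
5 equivalence class(es) (converged in 2)
class of 0: {0}; class of 3: {3}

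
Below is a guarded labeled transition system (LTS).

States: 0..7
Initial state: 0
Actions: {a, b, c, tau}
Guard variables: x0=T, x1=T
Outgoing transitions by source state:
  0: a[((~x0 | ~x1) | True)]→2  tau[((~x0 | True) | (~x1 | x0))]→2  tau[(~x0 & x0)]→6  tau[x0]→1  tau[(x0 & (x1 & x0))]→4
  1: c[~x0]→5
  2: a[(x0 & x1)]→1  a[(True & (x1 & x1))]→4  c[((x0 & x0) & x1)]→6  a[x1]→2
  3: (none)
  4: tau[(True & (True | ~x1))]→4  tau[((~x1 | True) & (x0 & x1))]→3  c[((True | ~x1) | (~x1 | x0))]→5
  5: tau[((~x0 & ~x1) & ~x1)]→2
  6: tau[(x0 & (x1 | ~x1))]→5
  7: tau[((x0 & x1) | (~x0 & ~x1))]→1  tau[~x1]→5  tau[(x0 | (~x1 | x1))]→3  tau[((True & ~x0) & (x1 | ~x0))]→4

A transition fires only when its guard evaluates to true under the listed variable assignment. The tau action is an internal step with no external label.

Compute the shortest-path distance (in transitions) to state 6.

BFS to 6:
  L0 = {0}
  L1 = {1,2,4}
  L2 = {3,5,6}
depth(6)=2, e.g. a·c

Answer: 2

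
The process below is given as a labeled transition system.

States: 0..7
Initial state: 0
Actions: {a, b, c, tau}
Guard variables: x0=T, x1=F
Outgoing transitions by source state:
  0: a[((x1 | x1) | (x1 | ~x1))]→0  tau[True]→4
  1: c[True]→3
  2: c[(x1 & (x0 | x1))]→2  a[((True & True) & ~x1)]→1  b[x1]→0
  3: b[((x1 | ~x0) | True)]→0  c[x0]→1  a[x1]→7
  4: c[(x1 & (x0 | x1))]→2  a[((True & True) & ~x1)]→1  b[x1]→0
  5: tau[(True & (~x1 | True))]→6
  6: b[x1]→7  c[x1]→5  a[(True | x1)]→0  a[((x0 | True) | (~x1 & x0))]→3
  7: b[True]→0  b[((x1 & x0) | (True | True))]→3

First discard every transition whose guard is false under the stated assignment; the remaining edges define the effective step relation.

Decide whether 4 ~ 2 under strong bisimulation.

Answer: BISIMILAR

Analysis:
Compute ~ classes (split until stable):
  round 0: {{0,1,2,3,4,5,6,7}}
  round 1: {{0},{1},{2,4,6},{3},{5},{7}}
  round 2: {{0},{1},{2,4},{3},{5},{6},{7}}
stable after 3 split(s): 7 block(s)
class of 4: {2,4}; class of 2: {2,4}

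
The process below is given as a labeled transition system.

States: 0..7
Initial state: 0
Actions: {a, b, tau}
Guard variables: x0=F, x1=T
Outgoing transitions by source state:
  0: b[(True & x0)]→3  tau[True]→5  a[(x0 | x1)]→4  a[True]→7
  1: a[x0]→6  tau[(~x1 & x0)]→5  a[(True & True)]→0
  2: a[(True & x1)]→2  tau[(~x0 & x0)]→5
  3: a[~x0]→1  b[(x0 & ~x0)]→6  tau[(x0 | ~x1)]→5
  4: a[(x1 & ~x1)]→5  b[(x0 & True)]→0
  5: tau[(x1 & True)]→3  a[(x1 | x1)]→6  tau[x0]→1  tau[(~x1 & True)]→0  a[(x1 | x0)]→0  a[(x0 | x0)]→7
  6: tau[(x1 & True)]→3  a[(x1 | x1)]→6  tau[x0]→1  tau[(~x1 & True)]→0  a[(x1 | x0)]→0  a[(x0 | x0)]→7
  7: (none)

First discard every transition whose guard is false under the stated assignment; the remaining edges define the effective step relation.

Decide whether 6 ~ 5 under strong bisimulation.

Answer: BISIMILAR

Trace:
Bisimulation quotient by refinement:
  round 0: {{0,1,2,3,4,5,6,7}}
  round 1: {{0,5,6},{1,2,3},{4,7}}
  round 2: {{0},{1},{2,3},{4,7},{5,6}}
  round 3: {{0},{1},{2},{3},{4,7},{5,6}}
Fixed point at round 4; 6 class(es).
6∈{5,6}, 5∈{5,6}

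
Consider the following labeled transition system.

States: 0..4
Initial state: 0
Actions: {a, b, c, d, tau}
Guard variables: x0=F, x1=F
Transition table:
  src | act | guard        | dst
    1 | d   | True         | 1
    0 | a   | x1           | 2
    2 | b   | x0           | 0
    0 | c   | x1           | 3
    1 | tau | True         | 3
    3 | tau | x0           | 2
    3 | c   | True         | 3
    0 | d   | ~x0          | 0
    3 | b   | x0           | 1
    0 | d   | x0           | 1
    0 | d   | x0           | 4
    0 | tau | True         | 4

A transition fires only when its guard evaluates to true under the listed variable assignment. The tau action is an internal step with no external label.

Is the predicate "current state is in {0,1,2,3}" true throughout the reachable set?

Answer: INVARIANT VIOLATED at state 4

Working:
Inv-set: {0,1,2,3}
Reach set: {0,4}
  0: ok
  4: outside
counterexample path to 4: tau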